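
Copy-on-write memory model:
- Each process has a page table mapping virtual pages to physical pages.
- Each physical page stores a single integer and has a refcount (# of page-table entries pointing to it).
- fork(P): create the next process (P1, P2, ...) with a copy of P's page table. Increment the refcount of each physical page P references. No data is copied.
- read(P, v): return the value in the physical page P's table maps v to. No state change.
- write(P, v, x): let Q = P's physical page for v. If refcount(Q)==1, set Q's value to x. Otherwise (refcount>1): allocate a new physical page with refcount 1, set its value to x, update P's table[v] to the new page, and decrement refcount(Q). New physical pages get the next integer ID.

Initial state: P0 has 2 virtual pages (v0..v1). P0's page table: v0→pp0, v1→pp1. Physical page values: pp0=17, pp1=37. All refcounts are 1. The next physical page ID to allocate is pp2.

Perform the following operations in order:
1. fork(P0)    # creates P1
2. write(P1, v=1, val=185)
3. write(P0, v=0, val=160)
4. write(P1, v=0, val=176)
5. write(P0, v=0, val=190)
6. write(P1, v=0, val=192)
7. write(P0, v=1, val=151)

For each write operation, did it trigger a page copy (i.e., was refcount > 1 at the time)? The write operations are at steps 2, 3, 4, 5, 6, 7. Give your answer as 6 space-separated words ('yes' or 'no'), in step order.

Op 1: fork(P0) -> P1. 2 ppages; refcounts: pp0:2 pp1:2
Op 2: write(P1, v1, 185). refcount(pp1)=2>1 -> COPY to pp2. 3 ppages; refcounts: pp0:2 pp1:1 pp2:1
Op 3: write(P0, v0, 160). refcount(pp0)=2>1 -> COPY to pp3. 4 ppages; refcounts: pp0:1 pp1:1 pp2:1 pp3:1
Op 4: write(P1, v0, 176). refcount(pp0)=1 -> write in place. 4 ppages; refcounts: pp0:1 pp1:1 pp2:1 pp3:1
Op 5: write(P0, v0, 190). refcount(pp3)=1 -> write in place. 4 ppages; refcounts: pp0:1 pp1:1 pp2:1 pp3:1
Op 6: write(P1, v0, 192). refcount(pp0)=1 -> write in place. 4 ppages; refcounts: pp0:1 pp1:1 pp2:1 pp3:1
Op 7: write(P0, v1, 151). refcount(pp1)=1 -> write in place. 4 ppages; refcounts: pp0:1 pp1:1 pp2:1 pp3:1

yes yes no no no no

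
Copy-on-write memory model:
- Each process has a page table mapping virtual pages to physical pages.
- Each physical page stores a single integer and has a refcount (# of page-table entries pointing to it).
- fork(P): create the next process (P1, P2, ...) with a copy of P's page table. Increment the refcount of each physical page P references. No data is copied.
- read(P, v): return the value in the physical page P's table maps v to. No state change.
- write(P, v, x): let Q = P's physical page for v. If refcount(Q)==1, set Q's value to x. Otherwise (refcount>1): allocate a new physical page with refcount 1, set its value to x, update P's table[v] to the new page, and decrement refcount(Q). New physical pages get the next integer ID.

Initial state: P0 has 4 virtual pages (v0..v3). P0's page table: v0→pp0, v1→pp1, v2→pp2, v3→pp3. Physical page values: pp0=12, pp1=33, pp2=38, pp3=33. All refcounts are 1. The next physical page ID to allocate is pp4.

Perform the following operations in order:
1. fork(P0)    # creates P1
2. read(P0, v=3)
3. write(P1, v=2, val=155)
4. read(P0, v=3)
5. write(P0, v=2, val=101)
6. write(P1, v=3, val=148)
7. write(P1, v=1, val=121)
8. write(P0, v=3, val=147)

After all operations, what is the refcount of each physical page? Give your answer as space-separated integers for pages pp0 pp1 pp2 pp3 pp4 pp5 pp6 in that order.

Op 1: fork(P0) -> P1. 4 ppages; refcounts: pp0:2 pp1:2 pp2:2 pp3:2
Op 2: read(P0, v3) -> 33. No state change.
Op 3: write(P1, v2, 155). refcount(pp2)=2>1 -> COPY to pp4. 5 ppages; refcounts: pp0:2 pp1:2 pp2:1 pp3:2 pp4:1
Op 4: read(P0, v3) -> 33. No state change.
Op 5: write(P0, v2, 101). refcount(pp2)=1 -> write in place. 5 ppages; refcounts: pp0:2 pp1:2 pp2:1 pp3:2 pp4:1
Op 6: write(P1, v3, 148). refcount(pp3)=2>1 -> COPY to pp5. 6 ppages; refcounts: pp0:2 pp1:2 pp2:1 pp3:1 pp4:1 pp5:1
Op 7: write(P1, v1, 121). refcount(pp1)=2>1 -> COPY to pp6. 7 ppages; refcounts: pp0:2 pp1:1 pp2:1 pp3:1 pp4:1 pp5:1 pp6:1
Op 8: write(P0, v3, 147). refcount(pp3)=1 -> write in place. 7 ppages; refcounts: pp0:2 pp1:1 pp2:1 pp3:1 pp4:1 pp5:1 pp6:1

Answer: 2 1 1 1 1 1 1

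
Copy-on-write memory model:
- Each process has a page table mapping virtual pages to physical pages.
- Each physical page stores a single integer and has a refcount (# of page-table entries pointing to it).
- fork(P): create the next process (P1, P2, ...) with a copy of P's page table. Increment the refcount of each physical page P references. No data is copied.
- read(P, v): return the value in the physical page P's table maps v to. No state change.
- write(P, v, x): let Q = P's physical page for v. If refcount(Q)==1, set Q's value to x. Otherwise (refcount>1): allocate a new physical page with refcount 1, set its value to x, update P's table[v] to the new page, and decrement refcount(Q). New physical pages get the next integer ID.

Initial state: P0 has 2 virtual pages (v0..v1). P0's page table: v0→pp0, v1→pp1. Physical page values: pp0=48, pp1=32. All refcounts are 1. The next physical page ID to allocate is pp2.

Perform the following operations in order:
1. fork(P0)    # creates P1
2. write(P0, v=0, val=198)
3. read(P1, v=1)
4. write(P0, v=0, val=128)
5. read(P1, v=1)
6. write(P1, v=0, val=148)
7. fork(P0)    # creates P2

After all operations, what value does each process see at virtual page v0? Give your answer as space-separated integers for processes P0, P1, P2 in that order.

Answer: 128 148 128

Derivation:
Op 1: fork(P0) -> P1. 2 ppages; refcounts: pp0:2 pp1:2
Op 2: write(P0, v0, 198). refcount(pp0)=2>1 -> COPY to pp2. 3 ppages; refcounts: pp0:1 pp1:2 pp2:1
Op 3: read(P1, v1) -> 32. No state change.
Op 4: write(P0, v0, 128). refcount(pp2)=1 -> write in place. 3 ppages; refcounts: pp0:1 pp1:2 pp2:1
Op 5: read(P1, v1) -> 32. No state change.
Op 6: write(P1, v0, 148). refcount(pp0)=1 -> write in place. 3 ppages; refcounts: pp0:1 pp1:2 pp2:1
Op 7: fork(P0) -> P2. 3 ppages; refcounts: pp0:1 pp1:3 pp2:2
P0: v0 -> pp2 = 128
P1: v0 -> pp0 = 148
P2: v0 -> pp2 = 128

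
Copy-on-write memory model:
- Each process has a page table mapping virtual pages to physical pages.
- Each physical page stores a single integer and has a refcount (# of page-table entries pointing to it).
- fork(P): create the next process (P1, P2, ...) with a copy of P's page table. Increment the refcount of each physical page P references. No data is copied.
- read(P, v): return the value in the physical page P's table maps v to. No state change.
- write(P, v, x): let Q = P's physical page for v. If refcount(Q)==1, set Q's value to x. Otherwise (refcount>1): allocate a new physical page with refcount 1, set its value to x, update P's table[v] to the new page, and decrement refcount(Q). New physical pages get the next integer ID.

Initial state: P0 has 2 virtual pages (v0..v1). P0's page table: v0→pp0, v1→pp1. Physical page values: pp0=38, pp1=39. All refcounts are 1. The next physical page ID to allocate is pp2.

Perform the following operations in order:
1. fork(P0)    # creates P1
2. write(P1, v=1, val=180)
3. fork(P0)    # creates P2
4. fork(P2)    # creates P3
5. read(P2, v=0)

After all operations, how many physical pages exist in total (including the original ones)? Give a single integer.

Op 1: fork(P0) -> P1. 2 ppages; refcounts: pp0:2 pp1:2
Op 2: write(P1, v1, 180). refcount(pp1)=2>1 -> COPY to pp2. 3 ppages; refcounts: pp0:2 pp1:1 pp2:1
Op 3: fork(P0) -> P2. 3 ppages; refcounts: pp0:3 pp1:2 pp2:1
Op 4: fork(P2) -> P3. 3 ppages; refcounts: pp0:4 pp1:3 pp2:1
Op 5: read(P2, v0) -> 38. No state change.

Answer: 3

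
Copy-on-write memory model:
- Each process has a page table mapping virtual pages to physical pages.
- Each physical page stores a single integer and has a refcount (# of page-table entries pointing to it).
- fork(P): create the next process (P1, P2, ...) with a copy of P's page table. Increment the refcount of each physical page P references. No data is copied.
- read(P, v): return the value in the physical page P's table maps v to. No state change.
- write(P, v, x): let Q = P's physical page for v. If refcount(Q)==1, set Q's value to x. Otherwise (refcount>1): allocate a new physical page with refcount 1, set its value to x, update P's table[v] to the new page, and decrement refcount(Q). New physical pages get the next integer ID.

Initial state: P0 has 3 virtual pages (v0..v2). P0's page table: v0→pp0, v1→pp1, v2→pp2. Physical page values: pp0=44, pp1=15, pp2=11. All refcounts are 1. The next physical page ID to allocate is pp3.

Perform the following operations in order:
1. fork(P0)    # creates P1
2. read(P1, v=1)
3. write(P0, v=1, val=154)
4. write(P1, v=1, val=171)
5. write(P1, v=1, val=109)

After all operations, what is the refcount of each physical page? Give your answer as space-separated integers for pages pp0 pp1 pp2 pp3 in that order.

Answer: 2 1 2 1

Derivation:
Op 1: fork(P0) -> P1. 3 ppages; refcounts: pp0:2 pp1:2 pp2:2
Op 2: read(P1, v1) -> 15. No state change.
Op 3: write(P0, v1, 154). refcount(pp1)=2>1 -> COPY to pp3. 4 ppages; refcounts: pp0:2 pp1:1 pp2:2 pp3:1
Op 4: write(P1, v1, 171). refcount(pp1)=1 -> write in place. 4 ppages; refcounts: pp0:2 pp1:1 pp2:2 pp3:1
Op 5: write(P1, v1, 109). refcount(pp1)=1 -> write in place. 4 ppages; refcounts: pp0:2 pp1:1 pp2:2 pp3:1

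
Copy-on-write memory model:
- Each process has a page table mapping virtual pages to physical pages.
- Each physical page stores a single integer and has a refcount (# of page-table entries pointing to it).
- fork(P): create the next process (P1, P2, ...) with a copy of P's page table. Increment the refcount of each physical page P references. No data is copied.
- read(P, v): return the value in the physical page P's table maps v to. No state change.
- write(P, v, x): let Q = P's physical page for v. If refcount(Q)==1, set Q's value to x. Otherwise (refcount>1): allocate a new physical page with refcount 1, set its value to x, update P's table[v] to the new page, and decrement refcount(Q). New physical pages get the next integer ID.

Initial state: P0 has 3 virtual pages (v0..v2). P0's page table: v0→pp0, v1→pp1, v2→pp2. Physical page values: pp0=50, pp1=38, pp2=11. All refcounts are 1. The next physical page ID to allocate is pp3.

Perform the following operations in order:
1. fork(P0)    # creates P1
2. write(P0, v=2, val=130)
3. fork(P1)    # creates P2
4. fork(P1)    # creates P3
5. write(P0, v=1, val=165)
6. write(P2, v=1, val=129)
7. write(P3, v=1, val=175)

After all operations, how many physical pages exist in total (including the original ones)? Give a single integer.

Answer: 7

Derivation:
Op 1: fork(P0) -> P1. 3 ppages; refcounts: pp0:2 pp1:2 pp2:2
Op 2: write(P0, v2, 130). refcount(pp2)=2>1 -> COPY to pp3. 4 ppages; refcounts: pp0:2 pp1:2 pp2:1 pp3:1
Op 3: fork(P1) -> P2. 4 ppages; refcounts: pp0:3 pp1:3 pp2:2 pp3:1
Op 4: fork(P1) -> P3. 4 ppages; refcounts: pp0:4 pp1:4 pp2:3 pp3:1
Op 5: write(P0, v1, 165). refcount(pp1)=4>1 -> COPY to pp4. 5 ppages; refcounts: pp0:4 pp1:3 pp2:3 pp3:1 pp4:1
Op 6: write(P2, v1, 129). refcount(pp1)=3>1 -> COPY to pp5. 6 ppages; refcounts: pp0:4 pp1:2 pp2:3 pp3:1 pp4:1 pp5:1
Op 7: write(P3, v1, 175). refcount(pp1)=2>1 -> COPY to pp6. 7 ppages; refcounts: pp0:4 pp1:1 pp2:3 pp3:1 pp4:1 pp5:1 pp6:1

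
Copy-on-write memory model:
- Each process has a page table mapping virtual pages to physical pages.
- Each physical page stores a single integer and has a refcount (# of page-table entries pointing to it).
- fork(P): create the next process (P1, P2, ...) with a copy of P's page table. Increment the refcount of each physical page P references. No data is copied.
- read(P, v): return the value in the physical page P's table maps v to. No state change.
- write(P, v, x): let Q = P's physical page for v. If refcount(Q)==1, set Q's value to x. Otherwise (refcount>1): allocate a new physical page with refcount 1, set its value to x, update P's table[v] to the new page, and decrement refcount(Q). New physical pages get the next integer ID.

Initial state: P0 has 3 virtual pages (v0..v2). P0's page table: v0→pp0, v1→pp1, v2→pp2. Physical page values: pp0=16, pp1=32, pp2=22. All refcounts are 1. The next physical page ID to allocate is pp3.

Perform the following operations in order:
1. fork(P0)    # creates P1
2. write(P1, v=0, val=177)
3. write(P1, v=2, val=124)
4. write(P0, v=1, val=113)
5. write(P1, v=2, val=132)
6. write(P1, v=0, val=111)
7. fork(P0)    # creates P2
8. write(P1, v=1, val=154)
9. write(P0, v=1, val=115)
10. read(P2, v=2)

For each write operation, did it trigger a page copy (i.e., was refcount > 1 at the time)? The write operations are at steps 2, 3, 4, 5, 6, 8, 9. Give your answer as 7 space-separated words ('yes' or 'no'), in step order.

Op 1: fork(P0) -> P1. 3 ppages; refcounts: pp0:2 pp1:2 pp2:2
Op 2: write(P1, v0, 177). refcount(pp0)=2>1 -> COPY to pp3. 4 ppages; refcounts: pp0:1 pp1:2 pp2:2 pp3:1
Op 3: write(P1, v2, 124). refcount(pp2)=2>1 -> COPY to pp4. 5 ppages; refcounts: pp0:1 pp1:2 pp2:1 pp3:1 pp4:1
Op 4: write(P0, v1, 113). refcount(pp1)=2>1 -> COPY to pp5. 6 ppages; refcounts: pp0:1 pp1:1 pp2:1 pp3:1 pp4:1 pp5:1
Op 5: write(P1, v2, 132). refcount(pp4)=1 -> write in place. 6 ppages; refcounts: pp0:1 pp1:1 pp2:1 pp3:1 pp4:1 pp5:1
Op 6: write(P1, v0, 111). refcount(pp3)=1 -> write in place. 6 ppages; refcounts: pp0:1 pp1:1 pp2:1 pp3:1 pp4:1 pp5:1
Op 7: fork(P0) -> P2. 6 ppages; refcounts: pp0:2 pp1:1 pp2:2 pp3:1 pp4:1 pp5:2
Op 8: write(P1, v1, 154). refcount(pp1)=1 -> write in place. 6 ppages; refcounts: pp0:2 pp1:1 pp2:2 pp3:1 pp4:1 pp5:2
Op 9: write(P0, v1, 115). refcount(pp5)=2>1 -> COPY to pp6. 7 ppages; refcounts: pp0:2 pp1:1 pp2:2 pp3:1 pp4:1 pp5:1 pp6:1
Op 10: read(P2, v2) -> 22. No state change.

yes yes yes no no no yes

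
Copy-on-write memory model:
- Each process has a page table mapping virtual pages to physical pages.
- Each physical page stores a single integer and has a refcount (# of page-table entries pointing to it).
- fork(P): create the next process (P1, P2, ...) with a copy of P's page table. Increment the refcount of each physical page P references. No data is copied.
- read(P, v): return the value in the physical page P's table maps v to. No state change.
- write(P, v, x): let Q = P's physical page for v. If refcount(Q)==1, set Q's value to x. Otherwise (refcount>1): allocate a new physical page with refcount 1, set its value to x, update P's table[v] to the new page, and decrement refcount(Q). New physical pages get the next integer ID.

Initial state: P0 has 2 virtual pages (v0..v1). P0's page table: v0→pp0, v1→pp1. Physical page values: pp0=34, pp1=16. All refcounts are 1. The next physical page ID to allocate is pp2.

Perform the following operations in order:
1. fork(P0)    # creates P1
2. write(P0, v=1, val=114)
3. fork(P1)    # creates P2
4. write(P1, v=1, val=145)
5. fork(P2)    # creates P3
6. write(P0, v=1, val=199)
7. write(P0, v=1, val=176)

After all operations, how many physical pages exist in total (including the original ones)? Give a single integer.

Op 1: fork(P0) -> P1. 2 ppages; refcounts: pp0:2 pp1:2
Op 2: write(P0, v1, 114). refcount(pp1)=2>1 -> COPY to pp2. 3 ppages; refcounts: pp0:2 pp1:1 pp2:1
Op 3: fork(P1) -> P2. 3 ppages; refcounts: pp0:3 pp1:2 pp2:1
Op 4: write(P1, v1, 145). refcount(pp1)=2>1 -> COPY to pp3. 4 ppages; refcounts: pp0:3 pp1:1 pp2:1 pp3:1
Op 5: fork(P2) -> P3. 4 ppages; refcounts: pp0:4 pp1:2 pp2:1 pp3:1
Op 6: write(P0, v1, 199). refcount(pp2)=1 -> write in place. 4 ppages; refcounts: pp0:4 pp1:2 pp2:1 pp3:1
Op 7: write(P0, v1, 176). refcount(pp2)=1 -> write in place. 4 ppages; refcounts: pp0:4 pp1:2 pp2:1 pp3:1

Answer: 4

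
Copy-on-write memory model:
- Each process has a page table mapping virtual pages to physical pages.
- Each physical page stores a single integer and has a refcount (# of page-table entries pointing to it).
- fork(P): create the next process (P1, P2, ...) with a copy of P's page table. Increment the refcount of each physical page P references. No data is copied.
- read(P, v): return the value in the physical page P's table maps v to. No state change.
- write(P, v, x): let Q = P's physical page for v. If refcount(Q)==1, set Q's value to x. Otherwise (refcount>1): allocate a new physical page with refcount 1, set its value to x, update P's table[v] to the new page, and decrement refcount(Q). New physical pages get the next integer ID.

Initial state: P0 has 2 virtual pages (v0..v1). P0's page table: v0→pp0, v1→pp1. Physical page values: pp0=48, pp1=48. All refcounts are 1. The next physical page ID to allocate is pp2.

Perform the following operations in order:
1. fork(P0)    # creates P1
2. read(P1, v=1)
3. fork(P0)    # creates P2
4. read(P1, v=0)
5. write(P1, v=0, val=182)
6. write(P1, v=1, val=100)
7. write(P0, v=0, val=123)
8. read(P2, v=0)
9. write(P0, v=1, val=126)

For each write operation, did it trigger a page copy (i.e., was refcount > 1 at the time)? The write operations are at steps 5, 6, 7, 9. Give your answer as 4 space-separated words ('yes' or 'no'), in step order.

Op 1: fork(P0) -> P1. 2 ppages; refcounts: pp0:2 pp1:2
Op 2: read(P1, v1) -> 48. No state change.
Op 3: fork(P0) -> P2. 2 ppages; refcounts: pp0:3 pp1:3
Op 4: read(P1, v0) -> 48. No state change.
Op 5: write(P1, v0, 182). refcount(pp0)=3>1 -> COPY to pp2. 3 ppages; refcounts: pp0:2 pp1:3 pp2:1
Op 6: write(P1, v1, 100). refcount(pp1)=3>1 -> COPY to pp3. 4 ppages; refcounts: pp0:2 pp1:2 pp2:1 pp3:1
Op 7: write(P0, v0, 123). refcount(pp0)=2>1 -> COPY to pp4. 5 ppages; refcounts: pp0:1 pp1:2 pp2:1 pp3:1 pp4:1
Op 8: read(P2, v0) -> 48. No state change.
Op 9: write(P0, v1, 126). refcount(pp1)=2>1 -> COPY to pp5. 6 ppages; refcounts: pp0:1 pp1:1 pp2:1 pp3:1 pp4:1 pp5:1

yes yes yes yes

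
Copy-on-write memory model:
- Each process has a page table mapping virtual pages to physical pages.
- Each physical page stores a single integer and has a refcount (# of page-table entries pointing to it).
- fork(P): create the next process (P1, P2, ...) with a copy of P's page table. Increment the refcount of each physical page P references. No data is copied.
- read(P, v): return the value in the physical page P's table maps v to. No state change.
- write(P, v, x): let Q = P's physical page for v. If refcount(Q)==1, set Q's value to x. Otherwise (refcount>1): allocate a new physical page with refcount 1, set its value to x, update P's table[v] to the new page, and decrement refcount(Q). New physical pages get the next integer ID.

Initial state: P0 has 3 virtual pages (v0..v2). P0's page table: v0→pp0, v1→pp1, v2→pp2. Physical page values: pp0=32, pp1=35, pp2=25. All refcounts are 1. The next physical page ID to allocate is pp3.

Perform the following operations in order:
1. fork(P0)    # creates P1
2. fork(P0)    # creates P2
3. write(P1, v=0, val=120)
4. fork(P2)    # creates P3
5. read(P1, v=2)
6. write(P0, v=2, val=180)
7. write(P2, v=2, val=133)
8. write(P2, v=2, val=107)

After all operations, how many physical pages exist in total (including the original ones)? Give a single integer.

Answer: 6

Derivation:
Op 1: fork(P0) -> P1. 3 ppages; refcounts: pp0:2 pp1:2 pp2:2
Op 2: fork(P0) -> P2. 3 ppages; refcounts: pp0:3 pp1:3 pp2:3
Op 3: write(P1, v0, 120). refcount(pp0)=3>1 -> COPY to pp3. 4 ppages; refcounts: pp0:2 pp1:3 pp2:3 pp3:1
Op 4: fork(P2) -> P3. 4 ppages; refcounts: pp0:3 pp1:4 pp2:4 pp3:1
Op 5: read(P1, v2) -> 25. No state change.
Op 6: write(P0, v2, 180). refcount(pp2)=4>1 -> COPY to pp4. 5 ppages; refcounts: pp0:3 pp1:4 pp2:3 pp3:1 pp4:1
Op 7: write(P2, v2, 133). refcount(pp2)=3>1 -> COPY to pp5. 6 ppages; refcounts: pp0:3 pp1:4 pp2:2 pp3:1 pp4:1 pp5:1
Op 8: write(P2, v2, 107). refcount(pp5)=1 -> write in place. 6 ppages; refcounts: pp0:3 pp1:4 pp2:2 pp3:1 pp4:1 pp5:1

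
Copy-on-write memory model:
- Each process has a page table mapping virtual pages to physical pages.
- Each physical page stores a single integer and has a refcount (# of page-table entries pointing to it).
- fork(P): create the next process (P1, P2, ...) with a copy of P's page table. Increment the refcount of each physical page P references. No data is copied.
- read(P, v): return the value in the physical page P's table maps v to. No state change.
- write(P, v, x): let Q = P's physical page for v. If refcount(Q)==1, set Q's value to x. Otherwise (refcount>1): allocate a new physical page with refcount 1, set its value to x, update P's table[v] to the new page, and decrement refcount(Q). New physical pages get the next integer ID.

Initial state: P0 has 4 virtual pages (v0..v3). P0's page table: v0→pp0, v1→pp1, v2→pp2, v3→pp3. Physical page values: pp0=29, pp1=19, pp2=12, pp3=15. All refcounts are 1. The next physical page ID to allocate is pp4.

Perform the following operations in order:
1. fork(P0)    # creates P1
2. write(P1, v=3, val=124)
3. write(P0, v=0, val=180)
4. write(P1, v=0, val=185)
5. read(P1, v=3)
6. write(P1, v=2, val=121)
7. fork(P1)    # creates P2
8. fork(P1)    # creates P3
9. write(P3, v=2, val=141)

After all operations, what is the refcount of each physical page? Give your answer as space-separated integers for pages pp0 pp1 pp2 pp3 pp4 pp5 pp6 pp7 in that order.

Op 1: fork(P0) -> P1. 4 ppages; refcounts: pp0:2 pp1:2 pp2:2 pp3:2
Op 2: write(P1, v3, 124). refcount(pp3)=2>1 -> COPY to pp4. 5 ppages; refcounts: pp0:2 pp1:2 pp2:2 pp3:1 pp4:1
Op 3: write(P0, v0, 180). refcount(pp0)=2>1 -> COPY to pp5. 6 ppages; refcounts: pp0:1 pp1:2 pp2:2 pp3:1 pp4:1 pp5:1
Op 4: write(P1, v0, 185). refcount(pp0)=1 -> write in place. 6 ppages; refcounts: pp0:1 pp1:2 pp2:2 pp3:1 pp4:1 pp5:1
Op 5: read(P1, v3) -> 124. No state change.
Op 6: write(P1, v2, 121). refcount(pp2)=2>1 -> COPY to pp6. 7 ppages; refcounts: pp0:1 pp1:2 pp2:1 pp3:1 pp4:1 pp5:1 pp6:1
Op 7: fork(P1) -> P2. 7 ppages; refcounts: pp0:2 pp1:3 pp2:1 pp3:1 pp4:2 pp5:1 pp6:2
Op 8: fork(P1) -> P3. 7 ppages; refcounts: pp0:3 pp1:4 pp2:1 pp3:1 pp4:3 pp5:1 pp6:3
Op 9: write(P3, v2, 141). refcount(pp6)=3>1 -> COPY to pp7. 8 ppages; refcounts: pp0:3 pp1:4 pp2:1 pp3:1 pp4:3 pp5:1 pp6:2 pp7:1

Answer: 3 4 1 1 3 1 2 1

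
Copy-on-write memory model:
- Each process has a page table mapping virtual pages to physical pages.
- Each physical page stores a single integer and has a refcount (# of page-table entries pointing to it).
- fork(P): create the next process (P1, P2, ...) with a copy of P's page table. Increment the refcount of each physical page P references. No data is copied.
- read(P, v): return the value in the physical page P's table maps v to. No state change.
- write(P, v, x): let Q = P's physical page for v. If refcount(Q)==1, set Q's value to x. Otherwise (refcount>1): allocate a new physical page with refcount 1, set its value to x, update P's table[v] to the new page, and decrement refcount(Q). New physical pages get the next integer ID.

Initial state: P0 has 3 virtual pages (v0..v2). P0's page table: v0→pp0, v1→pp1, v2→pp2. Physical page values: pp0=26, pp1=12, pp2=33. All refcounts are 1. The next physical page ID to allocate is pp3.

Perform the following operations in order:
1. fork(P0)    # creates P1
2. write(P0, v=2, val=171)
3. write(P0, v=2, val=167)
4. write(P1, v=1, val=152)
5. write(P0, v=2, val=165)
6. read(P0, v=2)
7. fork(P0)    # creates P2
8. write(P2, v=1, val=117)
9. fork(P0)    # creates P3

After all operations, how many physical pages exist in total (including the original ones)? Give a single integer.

Op 1: fork(P0) -> P1. 3 ppages; refcounts: pp0:2 pp1:2 pp2:2
Op 2: write(P0, v2, 171). refcount(pp2)=2>1 -> COPY to pp3. 4 ppages; refcounts: pp0:2 pp1:2 pp2:1 pp3:1
Op 3: write(P0, v2, 167). refcount(pp3)=1 -> write in place. 4 ppages; refcounts: pp0:2 pp1:2 pp2:1 pp3:1
Op 4: write(P1, v1, 152). refcount(pp1)=2>1 -> COPY to pp4. 5 ppages; refcounts: pp0:2 pp1:1 pp2:1 pp3:1 pp4:1
Op 5: write(P0, v2, 165). refcount(pp3)=1 -> write in place. 5 ppages; refcounts: pp0:2 pp1:1 pp2:1 pp3:1 pp4:1
Op 6: read(P0, v2) -> 165. No state change.
Op 7: fork(P0) -> P2. 5 ppages; refcounts: pp0:3 pp1:2 pp2:1 pp3:2 pp4:1
Op 8: write(P2, v1, 117). refcount(pp1)=2>1 -> COPY to pp5. 6 ppages; refcounts: pp0:3 pp1:1 pp2:1 pp3:2 pp4:1 pp5:1
Op 9: fork(P0) -> P3. 6 ppages; refcounts: pp0:4 pp1:2 pp2:1 pp3:3 pp4:1 pp5:1

Answer: 6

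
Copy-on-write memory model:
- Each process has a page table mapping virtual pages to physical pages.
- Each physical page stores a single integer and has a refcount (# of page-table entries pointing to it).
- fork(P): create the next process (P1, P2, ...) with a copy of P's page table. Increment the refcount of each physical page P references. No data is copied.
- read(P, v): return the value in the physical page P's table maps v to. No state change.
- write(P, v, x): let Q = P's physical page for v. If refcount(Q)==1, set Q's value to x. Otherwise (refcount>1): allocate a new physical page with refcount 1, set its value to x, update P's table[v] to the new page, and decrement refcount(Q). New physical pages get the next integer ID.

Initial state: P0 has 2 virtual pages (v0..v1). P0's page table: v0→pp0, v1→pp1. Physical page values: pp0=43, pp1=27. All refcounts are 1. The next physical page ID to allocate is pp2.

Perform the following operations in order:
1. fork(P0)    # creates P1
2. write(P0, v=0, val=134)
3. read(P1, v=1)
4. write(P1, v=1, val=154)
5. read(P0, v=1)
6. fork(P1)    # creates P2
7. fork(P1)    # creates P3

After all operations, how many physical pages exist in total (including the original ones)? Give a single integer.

Answer: 4

Derivation:
Op 1: fork(P0) -> P1. 2 ppages; refcounts: pp0:2 pp1:2
Op 2: write(P0, v0, 134). refcount(pp0)=2>1 -> COPY to pp2. 3 ppages; refcounts: pp0:1 pp1:2 pp2:1
Op 3: read(P1, v1) -> 27. No state change.
Op 4: write(P1, v1, 154). refcount(pp1)=2>1 -> COPY to pp3. 4 ppages; refcounts: pp0:1 pp1:1 pp2:1 pp3:1
Op 5: read(P0, v1) -> 27. No state change.
Op 6: fork(P1) -> P2. 4 ppages; refcounts: pp0:2 pp1:1 pp2:1 pp3:2
Op 7: fork(P1) -> P3. 4 ppages; refcounts: pp0:3 pp1:1 pp2:1 pp3:3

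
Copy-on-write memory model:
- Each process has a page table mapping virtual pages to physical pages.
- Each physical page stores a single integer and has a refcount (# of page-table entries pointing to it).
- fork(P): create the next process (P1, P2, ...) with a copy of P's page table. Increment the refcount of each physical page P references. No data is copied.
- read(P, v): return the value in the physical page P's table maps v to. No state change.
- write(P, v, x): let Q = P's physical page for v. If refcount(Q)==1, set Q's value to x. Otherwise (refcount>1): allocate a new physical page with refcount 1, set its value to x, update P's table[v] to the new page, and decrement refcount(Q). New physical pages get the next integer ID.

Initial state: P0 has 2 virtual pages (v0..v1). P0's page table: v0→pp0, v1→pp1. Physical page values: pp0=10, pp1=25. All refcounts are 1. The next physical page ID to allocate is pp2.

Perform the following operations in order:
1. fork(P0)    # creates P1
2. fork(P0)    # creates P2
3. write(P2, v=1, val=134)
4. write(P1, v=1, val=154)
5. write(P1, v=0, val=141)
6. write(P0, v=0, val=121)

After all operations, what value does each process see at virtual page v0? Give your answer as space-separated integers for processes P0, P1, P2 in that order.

Answer: 121 141 10

Derivation:
Op 1: fork(P0) -> P1. 2 ppages; refcounts: pp0:2 pp1:2
Op 2: fork(P0) -> P2. 2 ppages; refcounts: pp0:3 pp1:3
Op 3: write(P2, v1, 134). refcount(pp1)=3>1 -> COPY to pp2. 3 ppages; refcounts: pp0:3 pp1:2 pp2:1
Op 4: write(P1, v1, 154). refcount(pp1)=2>1 -> COPY to pp3. 4 ppages; refcounts: pp0:3 pp1:1 pp2:1 pp3:1
Op 5: write(P1, v0, 141). refcount(pp0)=3>1 -> COPY to pp4. 5 ppages; refcounts: pp0:2 pp1:1 pp2:1 pp3:1 pp4:1
Op 6: write(P0, v0, 121). refcount(pp0)=2>1 -> COPY to pp5. 6 ppages; refcounts: pp0:1 pp1:1 pp2:1 pp3:1 pp4:1 pp5:1
P0: v0 -> pp5 = 121
P1: v0 -> pp4 = 141
P2: v0 -> pp0 = 10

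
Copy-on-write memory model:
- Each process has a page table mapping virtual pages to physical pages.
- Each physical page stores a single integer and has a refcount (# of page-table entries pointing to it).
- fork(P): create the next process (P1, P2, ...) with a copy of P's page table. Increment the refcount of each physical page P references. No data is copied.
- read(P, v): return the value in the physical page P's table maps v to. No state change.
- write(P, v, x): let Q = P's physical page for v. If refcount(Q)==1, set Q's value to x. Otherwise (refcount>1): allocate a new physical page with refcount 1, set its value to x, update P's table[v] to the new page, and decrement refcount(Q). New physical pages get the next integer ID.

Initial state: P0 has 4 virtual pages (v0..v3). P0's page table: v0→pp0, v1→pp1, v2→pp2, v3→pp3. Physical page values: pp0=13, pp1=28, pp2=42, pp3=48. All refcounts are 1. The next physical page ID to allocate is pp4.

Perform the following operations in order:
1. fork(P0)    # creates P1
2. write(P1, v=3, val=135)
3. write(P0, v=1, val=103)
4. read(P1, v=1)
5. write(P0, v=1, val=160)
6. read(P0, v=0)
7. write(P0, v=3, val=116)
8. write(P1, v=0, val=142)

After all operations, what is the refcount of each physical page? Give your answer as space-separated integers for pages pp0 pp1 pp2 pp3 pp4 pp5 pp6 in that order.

Answer: 1 1 2 1 1 1 1

Derivation:
Op 1: fork(P0) -> P1. 4 ppages; refcounts: pp0:2 pp1:2 pp2:2 pp3:2
Op 2: write(P1, v3, 135). refcount(pp3)=2>1 -> COPY to pp4. 5 ppages; refcounts: pp0:2 pp1:2 pp2:2 pp3:1 pp4:1
Op 3: write(P0, v1, 103). refcount(pp1)=2>1 -> COPY to pp5. 6 ppages; refcounts: pp0:2 pp1:1 pp2:2 pp3:1 pp4:1 pp5:1
Op 4: read(P1, v1) -> 28. No state change.
Op 5: write(P0, v1, 160). refcount(pp5)=1 -> write in place. 6 ppages; refcounts: pp0:2 pp1:1 pp2:2 pp3:1 pp4:1 pp5:1
Op 6: read(P0, v0) -> 13. No state change.
Op 7: write(P0, v3, 116). refcount(pp3)=1 -> write in place. 6 ppages; refcounts: pp0:2 pp1:1 pp2:2 pp3:1 pp4:1 pp5:1
Op 8: write(P1, v0, 142). refcount(pp0)=2>1 -> COPY to pp6. 7 ppages; refcounts: pp0:1 pp1:1 pp2:2 pp3:1 pp4:1 pp5:1 pp6:1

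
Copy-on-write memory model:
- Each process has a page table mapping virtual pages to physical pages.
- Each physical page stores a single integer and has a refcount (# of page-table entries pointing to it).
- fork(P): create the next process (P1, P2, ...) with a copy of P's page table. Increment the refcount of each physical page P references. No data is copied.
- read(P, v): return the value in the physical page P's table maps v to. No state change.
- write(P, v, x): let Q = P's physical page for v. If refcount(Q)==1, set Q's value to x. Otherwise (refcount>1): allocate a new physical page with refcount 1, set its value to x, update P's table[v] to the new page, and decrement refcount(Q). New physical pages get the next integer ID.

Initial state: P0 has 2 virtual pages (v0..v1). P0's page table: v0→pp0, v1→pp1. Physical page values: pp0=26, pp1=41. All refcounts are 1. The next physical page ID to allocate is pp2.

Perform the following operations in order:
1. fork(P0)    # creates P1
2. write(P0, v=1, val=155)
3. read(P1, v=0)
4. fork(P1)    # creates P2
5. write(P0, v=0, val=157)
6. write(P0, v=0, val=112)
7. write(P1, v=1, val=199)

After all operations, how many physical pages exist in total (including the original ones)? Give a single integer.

Answer: 5

Derivation:
Op 1: fork(P0) -> P1. 2 ppages; refcounts: pp0:2 pp1:2
Op 2: write(P0, v1, 155). refcount(pp1)=2>1 -> COPY to pp2. 3 ppages; refcounts: pp0:2 pp1:1 pp2:1
Op 3: read(P1, v0) -> 26. No state change.
Op 4: fork(P1) -> P2. 3 ppages; refcounts: pp0:3 pp1:2 pp2:1
Op 5: write(P0, v0, 157). refcount(pp0)=3>1 -> COPY to pp3. 4 ppages; refcounts: pp0:2 pp1:2 pp2:1 pp3:1
Op 6: write(P0, v0, 112). refcount(pp3)=1 -> write in place. 4 ppages; refcounts: pp0:2 pp1:2 pp2:1 pp3:1
Op 7: write(P1, v1, 199). refcount(pp1)=2>1 -> COPY to pp4. 5 ppages; refcounts: pp0:2 pp1:1 pp2:1 pp3:1 pp4:1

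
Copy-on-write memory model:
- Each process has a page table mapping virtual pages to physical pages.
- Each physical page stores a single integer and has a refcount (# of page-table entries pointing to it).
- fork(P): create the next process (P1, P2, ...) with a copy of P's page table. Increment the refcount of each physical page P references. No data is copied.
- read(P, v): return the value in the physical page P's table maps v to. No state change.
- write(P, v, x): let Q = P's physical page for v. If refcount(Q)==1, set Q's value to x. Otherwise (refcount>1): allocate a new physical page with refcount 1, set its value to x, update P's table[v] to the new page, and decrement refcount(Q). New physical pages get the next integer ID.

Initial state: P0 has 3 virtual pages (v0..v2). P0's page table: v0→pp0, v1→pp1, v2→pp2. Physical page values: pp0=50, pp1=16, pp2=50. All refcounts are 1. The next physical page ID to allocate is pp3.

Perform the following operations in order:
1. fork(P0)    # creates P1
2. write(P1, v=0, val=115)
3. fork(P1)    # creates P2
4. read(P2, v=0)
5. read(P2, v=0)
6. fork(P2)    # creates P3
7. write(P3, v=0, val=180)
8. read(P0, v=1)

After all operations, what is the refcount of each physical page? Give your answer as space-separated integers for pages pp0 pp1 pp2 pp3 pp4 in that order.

Answer: 1 4 4 2 1

Derivation:
Op 1: fork(P0) -> P1. 3 ppages; refcounts: pp0:2 pp1:2 pp2:2
Op 2: write(P1, v0, 115). refcount(pp0)=2>1 -> COPY to pp3. 4 ppages; refcounts: pp0:1 pp1:2 pp2:2 pp3:1
Op 3: fork(P1) -> P2. 4 ppages; refcounts: pp0:1 pp1:3 pp2:3 pp3:2
Op 4: read(P2, v0) -> 115. No state change.
Op 5: read(P2, v0) -> 115. No state change.
Op 6: fork(P2) -> P3. 4 ppages; refcounts: pp0:1 pp1:4 pp2:4 pp3:3
Op 7: write(P3, v0, 180). refcount(pp3)=3>1 -> COPY to pp4. 5 ppages; refcounts: pp0:1 pp1:4 pp2:4 pp3:2 pp4:1
Op 8: read(P0, v1) -> 16. No state change.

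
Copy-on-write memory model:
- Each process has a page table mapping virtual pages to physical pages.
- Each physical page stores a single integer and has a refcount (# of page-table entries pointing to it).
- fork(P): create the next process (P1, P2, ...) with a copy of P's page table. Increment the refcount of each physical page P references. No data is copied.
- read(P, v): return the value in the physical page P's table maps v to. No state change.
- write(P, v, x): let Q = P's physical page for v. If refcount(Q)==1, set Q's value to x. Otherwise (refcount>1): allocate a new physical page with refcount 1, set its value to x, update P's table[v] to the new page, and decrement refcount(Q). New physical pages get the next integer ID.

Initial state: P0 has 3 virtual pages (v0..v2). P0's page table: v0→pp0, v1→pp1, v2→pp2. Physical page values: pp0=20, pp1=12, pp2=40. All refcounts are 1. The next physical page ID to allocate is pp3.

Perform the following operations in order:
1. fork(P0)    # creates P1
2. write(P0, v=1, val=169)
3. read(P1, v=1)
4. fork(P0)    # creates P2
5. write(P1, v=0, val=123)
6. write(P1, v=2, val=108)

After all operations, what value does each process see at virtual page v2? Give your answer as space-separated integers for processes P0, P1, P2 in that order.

Op 1: fork(P0) -> P1. 3 ppages; refcounts: pp0:2 pp1:2 pp2:2
Op 2: write(P0, v1, 169). refcount(pp1)=2>1 -> COPY to pp3. 4 ppages; refcounts: pp0:2 pp1:1 pp2:2 pp3:1
Op 3: read(P1, v1) -> 12. No state change.
Op 4: fork(P0) -> P2. 4 ppages; refcounts: pp0:3 pp1:1 pp2:3 pp3:2
Op 5: write(P1, v0, 123). refcount(pp0)=3>1 -> COPY to pp4. 5 ppages; refcounts: pp0:2 pp1:1 pp2:3 pp3:2 pp4:1
Op 6: write(P1, v2, 108). refcount(pp2)=3>1 -> COPY to pp5. 6 ppages; refcounts: pp0:2 pp1:1 pp2:2 pp3:2 pp4:1 pp5:1
P0: v2 -> pp2 = 40
P1: v2 -> pp5 = 108
P2: v2 -> pp2 = 40

Answer: 40 108 40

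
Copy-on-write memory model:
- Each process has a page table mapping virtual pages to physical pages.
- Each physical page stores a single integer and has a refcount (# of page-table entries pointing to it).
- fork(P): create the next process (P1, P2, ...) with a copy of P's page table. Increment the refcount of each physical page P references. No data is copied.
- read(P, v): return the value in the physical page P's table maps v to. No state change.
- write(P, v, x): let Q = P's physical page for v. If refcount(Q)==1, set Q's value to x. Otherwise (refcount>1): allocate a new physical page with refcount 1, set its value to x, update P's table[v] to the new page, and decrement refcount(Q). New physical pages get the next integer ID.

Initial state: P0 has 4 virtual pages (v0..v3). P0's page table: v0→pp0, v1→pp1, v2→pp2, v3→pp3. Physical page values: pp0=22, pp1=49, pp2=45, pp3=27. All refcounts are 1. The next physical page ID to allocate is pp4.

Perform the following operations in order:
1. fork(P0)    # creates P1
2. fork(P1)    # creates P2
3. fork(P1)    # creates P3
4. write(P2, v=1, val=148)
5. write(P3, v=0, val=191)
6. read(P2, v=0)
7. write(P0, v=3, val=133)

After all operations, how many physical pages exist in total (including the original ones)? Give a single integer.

Answer: 7

Derivation:
Op 1: fork(P0) -> P1. 4 ppages; refcounts: pp0:2 pp1:2 pp2:2 pp3:2
Op 2: fork(P1) -> P2. 4 ppages; refcounts: pp0:3 pp1:3 pp2:3 pp3:3
Op 3: fork(P1) -> P3. 4 ppages; refcounts: pp0:4 pp1:4 pp2:4 pp3:4
Op 4: write(P2, v1, 148). refcount(pp1)=4>1 -> COPY to pp4. 5 ppages; refcounts: pp0:4 pp1:3 pp2:4 pp3:4 pp4:1
Op 5: write(P3, v0, 191). refcount(pp0)=4>1 -> COPY to pp5. 6 ppages; refcounts: pp0:3 pp1:3 pp2:4 pp3:4 pp4:1 pp5:1
Op 6: read(P2, v0) -> 22. No state change.
Op 7: write(P0, v3, 133). refcount(pp3)=4>1 -> COPY to pp6. 7 ppages; refcounts: pp0:3 pp1:3 pp2:4 pp3:3 pp4:1 pp5:1 pp6:1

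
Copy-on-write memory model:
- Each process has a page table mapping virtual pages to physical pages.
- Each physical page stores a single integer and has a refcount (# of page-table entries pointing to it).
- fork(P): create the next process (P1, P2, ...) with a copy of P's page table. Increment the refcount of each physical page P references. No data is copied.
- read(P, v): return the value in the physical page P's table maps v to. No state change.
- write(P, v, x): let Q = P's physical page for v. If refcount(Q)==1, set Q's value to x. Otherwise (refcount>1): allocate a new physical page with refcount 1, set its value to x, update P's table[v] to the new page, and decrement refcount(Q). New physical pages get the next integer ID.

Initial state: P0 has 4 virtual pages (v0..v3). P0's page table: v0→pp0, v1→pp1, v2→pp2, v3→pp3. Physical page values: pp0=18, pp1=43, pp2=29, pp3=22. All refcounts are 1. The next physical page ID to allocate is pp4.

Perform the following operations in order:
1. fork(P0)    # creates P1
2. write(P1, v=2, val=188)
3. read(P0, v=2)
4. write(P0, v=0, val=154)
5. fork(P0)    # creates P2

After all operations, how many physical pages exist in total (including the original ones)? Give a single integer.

Answer: 6

Derivation:
Op 1: fork(P0) -> P1. 4 ppages; refcounts: pp0:2 pp1:2 pp2:2 pp3:2
Op 2: write(P1, v2, 188). refcount(pp2)=2>1 -> COPY to pp4. 5 ppages; refcounts: pp0:2 pp1:2 pp2:1 pp3:2 pp4:1
Op 3: read(P0, v2) -> 29. No state change.
Op 4: write(P0, v0, 154). refcount(pp0)=2>1 -> COPY to pp5. 6 ppages; refcounts: pp0:1 pp1:2 pp2:1 pp3:2 pp4:1 pp5:1
Op 5: fork(P0) -> P2. 6 ppages; refcounts: pp0:1 pp1:3 pp2:2 pp3:3 pp4:1 pp5:2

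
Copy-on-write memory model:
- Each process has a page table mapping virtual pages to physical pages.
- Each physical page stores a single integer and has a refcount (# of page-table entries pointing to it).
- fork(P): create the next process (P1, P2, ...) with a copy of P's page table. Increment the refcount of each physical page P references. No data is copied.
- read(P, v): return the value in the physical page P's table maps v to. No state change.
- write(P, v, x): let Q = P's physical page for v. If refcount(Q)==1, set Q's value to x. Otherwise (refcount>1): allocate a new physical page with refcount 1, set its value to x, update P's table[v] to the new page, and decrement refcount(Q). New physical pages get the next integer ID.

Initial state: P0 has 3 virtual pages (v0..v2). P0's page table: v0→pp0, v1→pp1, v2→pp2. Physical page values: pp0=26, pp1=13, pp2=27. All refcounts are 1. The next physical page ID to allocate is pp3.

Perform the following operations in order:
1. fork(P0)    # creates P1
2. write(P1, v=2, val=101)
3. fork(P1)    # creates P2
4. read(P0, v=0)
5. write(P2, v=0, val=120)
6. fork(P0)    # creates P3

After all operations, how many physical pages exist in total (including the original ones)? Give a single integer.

Op 1: fork(P0) -> P1. 3 ppages; refcounts: pp0:2 pp1:2 pp2:2
Op 2: write(P1, v2, 101). refcount(pp2)=2>1 -> COPY to pp3. 4 ppages; refcounts: pp0:2 pp1:2 pp2:1 pp3:1
Op 3: fork(P1) -> P2. 4 ppages; refcounts: pp0:3 pp1:3 pp2:1 pp3:2
Op 4: read(P0, v0) -> 26. No state change.
Op 5: write(P2, v0, 120). refcount(pp0)=3>1 -> COPY to pp4. 5 ppages; refcounts: pp0:2 pp1:3 pp2:1 pp3:2 pp4:1
Op 6: fork(P0) -> P3. 5 ppages; refcounts: pp0:3 pp1:4 pp2:2 pp3:2 pp4:1

Answer: 5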